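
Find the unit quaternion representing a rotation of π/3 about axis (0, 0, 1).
0.866 + 0.5k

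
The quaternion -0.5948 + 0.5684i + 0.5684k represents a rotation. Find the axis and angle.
axis = (√2/2, 0, √2/2), θ = 253°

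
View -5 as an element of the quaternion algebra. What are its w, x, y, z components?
-5 + 0i + 0j + 0k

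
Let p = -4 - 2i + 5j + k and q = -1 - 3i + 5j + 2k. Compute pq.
-29 + 19i - 24j - 4k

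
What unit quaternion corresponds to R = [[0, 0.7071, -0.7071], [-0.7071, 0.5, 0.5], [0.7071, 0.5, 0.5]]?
0.7071 - 0.5j - 0.5k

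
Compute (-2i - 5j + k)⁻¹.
0.0667i + 0.1667j - 0.0333k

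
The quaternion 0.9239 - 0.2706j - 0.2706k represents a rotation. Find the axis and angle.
axis = (0, -√2/2, -√2/2), θ = π/4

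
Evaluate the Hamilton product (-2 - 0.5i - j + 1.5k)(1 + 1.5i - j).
-2.25 - 2i + 3.25j + 3.5k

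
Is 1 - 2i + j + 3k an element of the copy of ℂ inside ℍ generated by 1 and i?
No. The quaternion 1 - 2i + j + 3k has j-coefficient y = 1 and k-coefficient z = 3, not both zero, so it does not lie in the complex subalgebra spanned by 1 and i.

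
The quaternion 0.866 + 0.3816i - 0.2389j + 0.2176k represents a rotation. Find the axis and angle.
axis = (0.7631, -0.4778, 0.4352), θ = π/3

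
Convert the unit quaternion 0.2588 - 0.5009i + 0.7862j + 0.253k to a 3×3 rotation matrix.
[[-0.3642, -0.9186, 0.1535], [-0.6567, 0.3702, 0.6571], [-0.6604, 0.1386, -0.738]]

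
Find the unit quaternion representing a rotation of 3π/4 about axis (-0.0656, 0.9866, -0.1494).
0.3827 - 0.0606i + 0.9115j - 0.138k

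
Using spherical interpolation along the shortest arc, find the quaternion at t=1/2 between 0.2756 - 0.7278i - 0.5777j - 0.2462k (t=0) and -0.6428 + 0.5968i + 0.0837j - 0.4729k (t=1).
0.5227 - 0.7539i - 0.3764j + 0.129k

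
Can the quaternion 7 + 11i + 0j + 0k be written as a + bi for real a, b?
Yes. The quaternion 7 + 11i has j- and k-coefficients y = z = 0, so it lies in the complex subalgebra spanned by 1 and i.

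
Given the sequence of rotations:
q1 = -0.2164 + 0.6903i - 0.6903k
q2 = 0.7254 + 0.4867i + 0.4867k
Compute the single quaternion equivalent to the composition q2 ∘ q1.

q2 · q1 = -0.157 + 0.3954i + 0.6719j - 0.6061k
-0.157 + 0.3954i + 0.6719j - 0.6061k


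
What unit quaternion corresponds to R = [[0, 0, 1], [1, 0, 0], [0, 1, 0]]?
0.5 + 0.5i + 0.5j + 0.5k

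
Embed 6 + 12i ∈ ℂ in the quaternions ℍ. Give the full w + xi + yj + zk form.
6 + 12i + 0j + 0k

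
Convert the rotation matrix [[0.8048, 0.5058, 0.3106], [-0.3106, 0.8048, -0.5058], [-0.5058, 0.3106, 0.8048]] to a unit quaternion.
0.9239 + 0.2209i + 0.2209j - 0.2209k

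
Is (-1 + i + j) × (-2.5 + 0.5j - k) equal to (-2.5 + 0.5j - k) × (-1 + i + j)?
No: pq = 2 - 3.5i - 2j + 1.5k ≠ 2 - 1.5i - 4j + 0.5k = qp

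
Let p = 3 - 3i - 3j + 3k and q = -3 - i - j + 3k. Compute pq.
-24 + 12j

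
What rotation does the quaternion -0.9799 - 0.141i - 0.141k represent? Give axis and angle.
axis = (-√2/2, 0, -√2/2), θ = 337°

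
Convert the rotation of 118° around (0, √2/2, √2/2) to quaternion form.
0.515 + 0.6061j + 0.6061k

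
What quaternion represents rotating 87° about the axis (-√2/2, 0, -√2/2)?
0.7254 - 0.4867i - 0.4867k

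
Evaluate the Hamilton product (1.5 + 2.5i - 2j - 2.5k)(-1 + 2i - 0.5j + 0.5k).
-6.25 - 1.75i - 5j + 6k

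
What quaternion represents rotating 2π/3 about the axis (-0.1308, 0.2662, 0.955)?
0.5 - 0.1133i + 0.2305j + 0.8271k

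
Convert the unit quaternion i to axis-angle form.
axis = (1, 0, 0), θ = π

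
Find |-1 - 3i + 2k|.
√14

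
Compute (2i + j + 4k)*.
-2i - j - 4k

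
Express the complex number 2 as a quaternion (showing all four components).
2 + 0i + 0j + 0k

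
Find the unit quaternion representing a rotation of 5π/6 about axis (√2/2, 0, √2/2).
0.2588 + 0.683i + 0.683k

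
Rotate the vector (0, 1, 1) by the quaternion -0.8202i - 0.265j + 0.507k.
(-0.397, -1.128, -0.755)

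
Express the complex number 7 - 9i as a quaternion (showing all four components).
7 - 9i + 0j + 0k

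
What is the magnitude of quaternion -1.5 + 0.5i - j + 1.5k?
2.398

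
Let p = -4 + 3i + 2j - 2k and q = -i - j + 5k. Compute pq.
15 + 12i - 9j - 21k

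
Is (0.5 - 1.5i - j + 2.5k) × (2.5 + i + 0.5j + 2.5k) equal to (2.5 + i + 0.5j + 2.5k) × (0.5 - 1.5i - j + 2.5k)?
No: pq = -3 - 7i + 4j + 7.75k ≠ -3 + 0.5i - 8.5j + 7.25k = qp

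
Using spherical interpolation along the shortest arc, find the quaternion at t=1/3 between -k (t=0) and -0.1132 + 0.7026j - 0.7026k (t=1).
-0.0415 + 0.2576j - 0.9654k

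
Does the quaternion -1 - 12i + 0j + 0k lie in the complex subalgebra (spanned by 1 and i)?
Yes. The quaternion -1 - 12i has j- and k-coefficients y = z = 0, so it lies in the complex subalgebra spanned by 1 and i.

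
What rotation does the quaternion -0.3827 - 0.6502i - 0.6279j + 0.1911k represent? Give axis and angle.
axis = (-0.7038, -0.6796, 0.2068), θ = 5π/4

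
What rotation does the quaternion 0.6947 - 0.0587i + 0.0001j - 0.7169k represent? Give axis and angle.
axis = (-0.0816, 0.0001, -0.9967), θ = 92°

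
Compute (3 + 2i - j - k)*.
3 - 2i + j + k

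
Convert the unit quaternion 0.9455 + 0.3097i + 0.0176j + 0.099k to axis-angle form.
axis = (0.9511, 0.0541, 0.304), θ = 38°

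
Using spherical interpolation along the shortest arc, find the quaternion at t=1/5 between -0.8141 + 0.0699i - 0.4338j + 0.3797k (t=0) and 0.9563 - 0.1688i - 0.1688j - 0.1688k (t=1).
-0.8757 + 0.0939i - 0.3205j + 0.3487k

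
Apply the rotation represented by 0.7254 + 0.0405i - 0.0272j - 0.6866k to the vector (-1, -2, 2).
(-2.234, 0.848, 1.814)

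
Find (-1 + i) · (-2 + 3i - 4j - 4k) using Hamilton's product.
-1 - 5i + 8j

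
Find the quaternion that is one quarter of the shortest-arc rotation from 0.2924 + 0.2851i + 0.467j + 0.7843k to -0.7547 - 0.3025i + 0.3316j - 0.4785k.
0.4605 + 0.3209i + 0.2812j + 0.7784k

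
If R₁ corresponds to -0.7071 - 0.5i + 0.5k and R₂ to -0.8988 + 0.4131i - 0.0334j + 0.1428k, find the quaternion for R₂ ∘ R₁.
0.7707 + 0.1406i - 0.2543j - 0.5671k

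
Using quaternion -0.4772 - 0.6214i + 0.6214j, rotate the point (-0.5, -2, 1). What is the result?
(0.838, -0.662, -2.027)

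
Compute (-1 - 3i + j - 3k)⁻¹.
-0.05 + 0.15i - 0.05j + 0.15k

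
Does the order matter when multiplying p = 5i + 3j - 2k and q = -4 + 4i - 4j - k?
Yes: pq = -10 - 31i - 15j - 24k ≠ -10 - 9i - 9j + 40k = qp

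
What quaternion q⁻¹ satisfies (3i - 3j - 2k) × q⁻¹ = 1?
-0.1364i + 0.1364j + 0.0909k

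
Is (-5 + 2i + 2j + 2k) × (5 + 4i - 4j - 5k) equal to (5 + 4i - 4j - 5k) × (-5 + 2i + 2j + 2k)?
No: pq = -15 - 12i + 48j + 19k ≠ -15 - 8i + 12j + 51k = qp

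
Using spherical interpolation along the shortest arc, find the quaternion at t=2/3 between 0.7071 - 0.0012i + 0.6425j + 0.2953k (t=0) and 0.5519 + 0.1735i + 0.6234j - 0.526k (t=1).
0.662 + 0.1242i + 0.6892j - 0.2671k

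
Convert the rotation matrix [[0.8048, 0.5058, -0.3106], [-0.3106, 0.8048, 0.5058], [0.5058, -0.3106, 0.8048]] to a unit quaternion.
0.9239 - 0.2209i - 0.2209j - 0.2209k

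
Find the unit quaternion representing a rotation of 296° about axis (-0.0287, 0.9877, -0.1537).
-0.848 - 0.0152i + 0.5234j - 0.0814k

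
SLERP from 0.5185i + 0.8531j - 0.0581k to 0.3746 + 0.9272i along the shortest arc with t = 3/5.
0.2557 + 0.8781i + 0.4036j - 0.0275k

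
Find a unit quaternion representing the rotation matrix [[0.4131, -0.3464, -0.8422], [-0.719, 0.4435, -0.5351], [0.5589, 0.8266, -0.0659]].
0.6691 + 0.5088i - 0.5235j - 0.1392k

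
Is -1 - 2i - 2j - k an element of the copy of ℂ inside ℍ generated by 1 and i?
No. The quaternion -1 - 2i - 2j - k has j-coefficient y = -2 and k-coefficient z = -1, not both zero, so it does not lie in the complex subalgebra spanned by 1 and i.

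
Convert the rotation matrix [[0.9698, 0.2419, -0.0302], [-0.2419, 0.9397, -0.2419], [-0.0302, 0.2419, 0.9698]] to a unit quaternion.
0.9848 + 0.1228i - 0.1228k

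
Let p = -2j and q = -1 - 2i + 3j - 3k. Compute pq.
6 + 6i + 2j - 4k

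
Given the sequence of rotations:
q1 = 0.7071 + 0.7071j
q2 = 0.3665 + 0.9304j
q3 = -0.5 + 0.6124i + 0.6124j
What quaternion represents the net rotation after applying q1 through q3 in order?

q2 · q1 = -0.3987 + 0.917j
q3 · q2 · q1 = -0.3622 - 0.2442i - 0.7027j + 0.5616k
-0.3622 - 0.2442i - 0.7027j + 0.5616k


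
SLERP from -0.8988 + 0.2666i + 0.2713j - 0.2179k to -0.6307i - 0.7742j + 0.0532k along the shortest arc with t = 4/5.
-0.2264 + 0.6187i + 0.7454j - 0.1014k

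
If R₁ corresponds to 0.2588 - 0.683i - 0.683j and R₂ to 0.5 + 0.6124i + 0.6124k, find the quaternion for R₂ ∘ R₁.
0.5477 + 0.2353i - 0.7598j - 0.2598k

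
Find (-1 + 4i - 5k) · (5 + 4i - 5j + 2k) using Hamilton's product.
-11 - 9i - 23j - 47k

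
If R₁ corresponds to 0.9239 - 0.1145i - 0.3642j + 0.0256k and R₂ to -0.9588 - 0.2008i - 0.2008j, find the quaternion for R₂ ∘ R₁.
-0.982 - 0.0809i + 0.1688j + 0.0256k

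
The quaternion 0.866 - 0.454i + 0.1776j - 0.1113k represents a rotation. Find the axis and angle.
axis = (-0.9079, 0.3552, -0.2226), θ = π/3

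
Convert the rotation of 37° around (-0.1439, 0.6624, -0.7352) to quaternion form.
0.9483 - 0.0457i + 0.2102j - 0.2333k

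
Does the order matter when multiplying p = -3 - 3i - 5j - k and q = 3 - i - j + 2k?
Yes: pq = -15 - 17i - 5j - 11k ≠ -15 + 5i - 19j - 7k = qp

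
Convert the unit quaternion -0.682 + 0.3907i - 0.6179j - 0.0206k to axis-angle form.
axis = (0.5342, -0.8449, -0.0282), θ = 266°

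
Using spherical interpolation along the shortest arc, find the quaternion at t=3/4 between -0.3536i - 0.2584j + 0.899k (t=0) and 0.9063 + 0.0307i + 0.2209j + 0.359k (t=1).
0.7809 - 0.0914i + 0.1042j + 0.6091k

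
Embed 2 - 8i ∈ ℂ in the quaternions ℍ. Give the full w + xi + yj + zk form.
2 - 8i + 0j + 0k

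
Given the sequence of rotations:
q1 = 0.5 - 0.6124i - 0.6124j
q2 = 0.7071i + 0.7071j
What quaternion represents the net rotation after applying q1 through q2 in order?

q2 · q1 = 0.8661 + 0.3535i + 0.3535j
0.8661 + 0.3535i + 0.3535j


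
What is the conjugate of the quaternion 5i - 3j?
-5i + 3j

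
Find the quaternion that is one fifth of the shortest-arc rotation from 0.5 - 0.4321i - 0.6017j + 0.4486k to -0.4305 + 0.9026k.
0.3353 - 0.393i - 0.5473j + 0.6585k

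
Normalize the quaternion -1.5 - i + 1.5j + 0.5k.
-0.6255 - 0.417i + 0.6255j + 0.2085k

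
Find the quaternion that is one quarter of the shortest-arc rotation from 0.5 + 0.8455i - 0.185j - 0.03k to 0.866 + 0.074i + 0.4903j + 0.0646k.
0.6862 + 0.7274i - 0.0014j - 0.0049k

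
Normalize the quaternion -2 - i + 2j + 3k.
-0.4714 - 0.2357i + 0.4714j + 0.7071k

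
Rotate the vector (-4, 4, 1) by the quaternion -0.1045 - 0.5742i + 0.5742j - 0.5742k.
(-1.303, 0.103, -5.594)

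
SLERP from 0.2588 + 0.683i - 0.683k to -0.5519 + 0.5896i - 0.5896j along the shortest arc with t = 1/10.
0.173 + 0.7328i - 0.0796j - 0.6532k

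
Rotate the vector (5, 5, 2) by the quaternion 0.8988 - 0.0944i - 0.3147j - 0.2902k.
(5.051, 2.462, 4.735)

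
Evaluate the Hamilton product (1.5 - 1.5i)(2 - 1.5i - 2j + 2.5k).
0.75 - 5.25i + 0.75j + 6.75k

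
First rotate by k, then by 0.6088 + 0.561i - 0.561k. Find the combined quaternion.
0.561 - 0.561j + 0.6088k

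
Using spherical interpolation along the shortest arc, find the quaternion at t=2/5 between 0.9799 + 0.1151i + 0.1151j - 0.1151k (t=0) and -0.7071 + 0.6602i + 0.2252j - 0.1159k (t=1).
0.9737 - 0.225i - 0.0264j - 0.0235k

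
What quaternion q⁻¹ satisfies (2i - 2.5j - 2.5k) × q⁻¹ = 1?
-0.1212i + 0.1515j + 0.1515k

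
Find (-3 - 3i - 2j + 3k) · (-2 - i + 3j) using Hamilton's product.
9 - 8j - 17k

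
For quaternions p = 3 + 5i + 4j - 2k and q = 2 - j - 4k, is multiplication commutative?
No: pq = 2 - 8i + 25j - 21k ≠ 2 + 28i - 15j - 11k = qp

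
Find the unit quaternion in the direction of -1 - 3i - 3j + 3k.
-0.189 - 0.5669i - 0.5669j + 0.5669k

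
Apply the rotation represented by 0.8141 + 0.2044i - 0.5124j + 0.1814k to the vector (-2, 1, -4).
(1.718, 2.754, -3.235)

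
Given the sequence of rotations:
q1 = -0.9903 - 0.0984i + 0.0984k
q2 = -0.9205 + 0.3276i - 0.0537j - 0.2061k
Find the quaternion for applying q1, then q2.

q2 · q1 = 0.9641 - 0.2391i + 0.0412j + 0.1082k
0.9641 - 0.2391i + 0.0412j + 0.1082k


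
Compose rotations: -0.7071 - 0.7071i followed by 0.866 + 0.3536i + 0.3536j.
-0.3623 - 0.8624i - 0.25j + 0.25k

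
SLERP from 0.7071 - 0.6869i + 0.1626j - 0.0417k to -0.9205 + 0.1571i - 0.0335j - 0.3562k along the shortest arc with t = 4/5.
0.9146 - 0.2794i + 0.0631j + 0.2852k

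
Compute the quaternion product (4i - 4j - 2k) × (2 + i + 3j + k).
10 + 10i - 14j + 12k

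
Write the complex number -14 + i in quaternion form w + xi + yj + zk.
-14 + i + 0j + 0k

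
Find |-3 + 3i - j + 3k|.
√28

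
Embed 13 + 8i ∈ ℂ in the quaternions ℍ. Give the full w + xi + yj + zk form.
13 + 8i + 0j + 0k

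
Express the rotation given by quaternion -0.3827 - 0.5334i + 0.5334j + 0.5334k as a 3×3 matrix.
[[-0.1381, -0.1608, -0.9773], [-0.9773, -0.1381, 0.1608], [-0.1608, 0.9773, -0.1381]]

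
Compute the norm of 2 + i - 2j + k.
√10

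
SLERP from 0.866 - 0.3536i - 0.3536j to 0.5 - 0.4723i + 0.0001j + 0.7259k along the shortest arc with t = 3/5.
0.7225 - 0.472i - 0.1601j + 0.4792k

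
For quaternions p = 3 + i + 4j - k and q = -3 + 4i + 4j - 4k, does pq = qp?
No: pq = -33 - 3i - 21k ≠ -33 + 21i + 3k = qp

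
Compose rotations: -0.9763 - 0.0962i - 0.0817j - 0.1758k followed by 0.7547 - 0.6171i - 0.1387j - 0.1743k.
-0.8382 + 0.54i - 0.018j + 0.0746k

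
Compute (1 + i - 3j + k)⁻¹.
0.0833 - 0.0833i + 0.25j - 0.0833k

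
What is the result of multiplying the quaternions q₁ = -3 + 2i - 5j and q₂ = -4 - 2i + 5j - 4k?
41 + 18i + 13j + 12k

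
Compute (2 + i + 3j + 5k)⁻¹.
0.0513 - 0.0256i - 0.0769j - 0.1282k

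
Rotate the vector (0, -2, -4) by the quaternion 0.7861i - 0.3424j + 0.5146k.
(-2.16, 2.941, 2.586)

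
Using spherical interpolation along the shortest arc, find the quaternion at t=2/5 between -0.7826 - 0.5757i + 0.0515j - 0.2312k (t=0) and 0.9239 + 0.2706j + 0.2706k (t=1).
-0.89 - 0.3638i - 0.0833j - 0.2619k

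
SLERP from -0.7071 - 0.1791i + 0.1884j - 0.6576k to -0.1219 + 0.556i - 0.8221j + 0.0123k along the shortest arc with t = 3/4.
-0.1381 - 0.5507i + 0.7878j - 0.2389k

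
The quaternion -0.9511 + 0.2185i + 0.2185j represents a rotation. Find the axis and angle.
axis = (√2/2, √2/2, 0), θ = 324°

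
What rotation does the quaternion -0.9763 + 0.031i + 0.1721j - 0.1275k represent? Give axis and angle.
axis = (0.1432, 0.7952, -0.5891), θ = 335°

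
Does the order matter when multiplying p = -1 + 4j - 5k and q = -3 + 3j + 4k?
Yes: pq = 11 + 31i - 15j + 11k ≠ 11 - 31i - 15j + 11k = qp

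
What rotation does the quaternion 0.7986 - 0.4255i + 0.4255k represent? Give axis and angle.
axis = (-√2/2, 0, √2/2), θ = 74°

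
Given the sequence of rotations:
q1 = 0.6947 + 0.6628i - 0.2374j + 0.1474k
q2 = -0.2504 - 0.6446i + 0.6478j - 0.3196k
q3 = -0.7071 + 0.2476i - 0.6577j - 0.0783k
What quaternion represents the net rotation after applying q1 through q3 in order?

q2 · q1 = 0.4542 - 0.5942i + 0.3927j - 0.5353k
q3 · q2 · q1 = 0.0423 + 0.9154i - 0.3973j + 0.0494k
0.0423 + 0.9154i - 0.3973j + 0.0494k


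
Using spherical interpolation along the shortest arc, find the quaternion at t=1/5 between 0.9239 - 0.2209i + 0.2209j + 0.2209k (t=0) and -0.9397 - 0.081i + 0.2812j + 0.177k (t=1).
0.9682 - 0.1649i + 0.1213j + 0.144k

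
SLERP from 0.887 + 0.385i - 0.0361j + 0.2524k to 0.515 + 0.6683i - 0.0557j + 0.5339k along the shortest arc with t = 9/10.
0.5614 + 0.648i - 0.0544j + 0.5118k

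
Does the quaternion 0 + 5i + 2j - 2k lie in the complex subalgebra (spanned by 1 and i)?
No. The quaternion 5i + 2j - 2k has j-coefficient y = 2 and k-coefficient z = -2, not both zero, so it does not lie in the complex subalgebra spanned by 1 and i.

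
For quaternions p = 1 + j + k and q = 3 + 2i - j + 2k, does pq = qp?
No: pq = 2 + 5i + 4j + 3k ≠ 2 - i + 7k = qp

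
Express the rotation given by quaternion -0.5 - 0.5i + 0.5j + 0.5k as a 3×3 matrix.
[[0, 0, -1], [-1, 0, 0], [0, 1, 0]]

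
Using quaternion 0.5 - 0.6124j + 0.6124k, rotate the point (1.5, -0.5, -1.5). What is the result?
(0.475, 1.919, 0.919)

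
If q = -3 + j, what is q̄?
-3 - j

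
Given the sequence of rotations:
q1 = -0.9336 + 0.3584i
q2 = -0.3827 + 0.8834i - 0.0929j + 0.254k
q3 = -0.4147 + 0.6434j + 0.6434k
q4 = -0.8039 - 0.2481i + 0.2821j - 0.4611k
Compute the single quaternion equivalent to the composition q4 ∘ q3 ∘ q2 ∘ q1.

q2 · q1 = 0.0407 - 0.9619i + 0.1778j - 0.2038k
q3 · q2 · q1 = -0.0001 + 0.1534i - 0.6664j + 0.7296k
q4 · q3 · q2 · q1 = 0.5625 - 0.2248i + 0.646j - 0.4644k
0.5625 - 0.2248i + 0.646j - 0.4644k


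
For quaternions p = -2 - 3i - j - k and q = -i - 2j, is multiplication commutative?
No: pq = -5 + 5j + 5k ≠ -5 + 4i + 3j - 5k = qp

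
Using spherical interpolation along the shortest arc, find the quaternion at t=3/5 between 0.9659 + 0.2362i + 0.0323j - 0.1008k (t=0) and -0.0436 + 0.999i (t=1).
0.4822 + 0.8742i + 0.0172j - 0.0537k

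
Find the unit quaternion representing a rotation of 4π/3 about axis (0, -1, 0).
-0.5 - 0.866j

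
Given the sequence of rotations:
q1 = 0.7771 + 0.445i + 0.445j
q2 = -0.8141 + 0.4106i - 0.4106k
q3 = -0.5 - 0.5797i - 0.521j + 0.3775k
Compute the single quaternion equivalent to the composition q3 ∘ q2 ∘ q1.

q2 · q1 = -0.8154 + 0.1395i - 0.545j - 0.1364k
q3 · q2 · q1 = 0.2561 + 0.6797i + 0.6709j + 0.149k
0.2561 + 0.6797i + 0.6709j + 0.149k


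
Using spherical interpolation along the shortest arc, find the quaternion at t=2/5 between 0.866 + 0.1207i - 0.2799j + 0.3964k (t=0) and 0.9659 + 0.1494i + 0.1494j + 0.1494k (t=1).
0.9354 + 0.1365i - 0.1107j + 0.3067k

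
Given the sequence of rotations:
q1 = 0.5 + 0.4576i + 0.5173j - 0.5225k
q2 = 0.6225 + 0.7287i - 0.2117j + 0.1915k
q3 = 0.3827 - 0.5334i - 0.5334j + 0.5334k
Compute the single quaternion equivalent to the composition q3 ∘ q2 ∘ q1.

q2 · q1 = 0.1874 + 0.6608i + 0.6845j + 0.2443k
q3 · q2 · q1 = 0.659 - 0.3425i + 0.6448j + 0.1808k
0.659 - 0.3425i + 0.6448j + 0.1808k


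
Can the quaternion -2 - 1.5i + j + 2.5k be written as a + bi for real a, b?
No. The quaternion -2 - 1.5i + j + 2.5k has j-coefficient y = 1 and k-coefficient z = 2.5, not both zero, so it does not lie in the complex subalgebra spanned by 1 and i.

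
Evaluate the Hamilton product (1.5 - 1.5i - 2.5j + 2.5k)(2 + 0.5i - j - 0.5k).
2.5 + 1.5i - 6j + 7k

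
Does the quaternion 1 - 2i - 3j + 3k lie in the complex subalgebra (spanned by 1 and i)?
No. The quaternion 1 - 2i - 3j + 3k has j-coefficient y = -3 and k-coefficient z = 3, not both zero, so it does not lie in the complex subalgebra spanned by 1 and i.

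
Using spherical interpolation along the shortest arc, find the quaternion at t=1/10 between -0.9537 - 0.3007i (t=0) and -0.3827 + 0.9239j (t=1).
-0.9513 - 0.2845i + 0.1185j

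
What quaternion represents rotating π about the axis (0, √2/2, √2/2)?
0.7071j + 0.7071k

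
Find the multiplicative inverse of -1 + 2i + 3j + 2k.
-0.0556 - 0.1111i - 0.1667j - 0.1111k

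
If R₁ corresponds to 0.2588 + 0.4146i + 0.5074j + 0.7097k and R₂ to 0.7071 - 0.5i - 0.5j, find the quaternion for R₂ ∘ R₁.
0.644 - 0.1911i + 0.5842j + 0.4554k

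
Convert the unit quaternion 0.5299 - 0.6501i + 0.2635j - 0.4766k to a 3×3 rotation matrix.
[[0.4068, 0.1625, 0.8989], [-0.8477, -0.2996, 0.4378], [0.3404, -0.9401, 0.0159]]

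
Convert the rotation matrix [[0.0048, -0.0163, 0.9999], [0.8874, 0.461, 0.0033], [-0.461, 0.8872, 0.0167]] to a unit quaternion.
0.6088 + 0.363i + 0.5999j + 0.3711k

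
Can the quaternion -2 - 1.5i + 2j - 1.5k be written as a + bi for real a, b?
No. The quaternion -2 - 1.5i + 2j - 1.5k has j-coefficient y = 2 and k-coefficient z = -1.5, not both zero, so it does not lie in the complex subalgebra spanned by 1 and i.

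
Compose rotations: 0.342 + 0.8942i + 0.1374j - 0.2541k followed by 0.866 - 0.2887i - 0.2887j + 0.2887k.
0.6674 + 0.7093i + 0.205j + 0.0972k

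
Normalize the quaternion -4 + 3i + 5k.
-0.5657 + 0.4243i + 0.7071k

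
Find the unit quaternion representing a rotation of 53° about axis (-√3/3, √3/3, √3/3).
0.8949 - 0.2576i + 0.2576j + 0.2576k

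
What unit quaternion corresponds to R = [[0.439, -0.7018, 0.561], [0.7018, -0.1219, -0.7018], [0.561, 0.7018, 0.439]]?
0.6626 + 0.5296i + 0.5296k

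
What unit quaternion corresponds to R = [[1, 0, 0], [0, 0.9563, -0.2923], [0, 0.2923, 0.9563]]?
0.989 + 0.1478i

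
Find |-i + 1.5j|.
1.803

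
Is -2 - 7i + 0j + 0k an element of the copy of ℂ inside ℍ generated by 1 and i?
Yes. The quaternion -2 - 7i has j- and k-coefficients y = z = 0, so it lies in the complex subalgebra spanned by 1 and i.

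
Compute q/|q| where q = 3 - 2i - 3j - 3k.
0.5388 - 0.3592i - 0.5388j - 0.5388k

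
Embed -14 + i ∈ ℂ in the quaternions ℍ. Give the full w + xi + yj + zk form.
-14 + i + 0j + 0k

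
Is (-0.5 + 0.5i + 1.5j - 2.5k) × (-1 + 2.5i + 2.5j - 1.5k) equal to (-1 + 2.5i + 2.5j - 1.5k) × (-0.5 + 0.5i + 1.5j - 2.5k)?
No: pq = -8.25 + 2.25i - 8.25j + 0.75k ≠ -8.25 - 5.75i + 2.75j + 5.75k = qp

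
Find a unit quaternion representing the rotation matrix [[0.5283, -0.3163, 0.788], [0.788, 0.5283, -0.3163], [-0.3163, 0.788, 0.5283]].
0.8039 + 0.3434i + 0.3434j + 0.3434k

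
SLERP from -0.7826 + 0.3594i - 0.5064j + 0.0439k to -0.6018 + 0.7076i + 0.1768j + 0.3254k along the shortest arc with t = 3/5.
-0.7406 + 0.6211i - 0.1104j + 0.2315k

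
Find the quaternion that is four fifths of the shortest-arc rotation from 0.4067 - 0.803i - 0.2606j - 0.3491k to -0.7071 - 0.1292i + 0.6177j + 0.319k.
0.7107 - 0.0847i - 0.5977j - 0.3611k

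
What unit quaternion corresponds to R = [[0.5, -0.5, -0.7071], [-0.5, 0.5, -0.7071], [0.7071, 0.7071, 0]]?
0.7071 + 0.5i - 0.5j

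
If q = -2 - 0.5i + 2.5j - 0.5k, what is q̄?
-2 + 0.5i - 2.5j + 0.5k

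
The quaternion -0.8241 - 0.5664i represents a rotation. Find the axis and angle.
axis = (-1, 0, 0), θ = 291°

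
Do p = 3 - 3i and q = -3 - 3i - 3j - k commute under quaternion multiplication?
No: pq = -18 - 12j + 6k ≠ -18 - 6j - 12k = qp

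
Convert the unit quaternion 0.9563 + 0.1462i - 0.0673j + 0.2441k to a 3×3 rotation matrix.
[[0.8718, -0.4865, -0.0573], [0.4472, 0.8381, -0.3125], [0.2001, 0.2468, 0.9482]]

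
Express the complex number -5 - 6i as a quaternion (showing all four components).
-5 - 6i + 0j + 0k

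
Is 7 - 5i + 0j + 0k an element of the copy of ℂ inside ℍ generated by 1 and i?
Yes. The quaternion 7 - 5i has j- and k-coefficients y = z = 0, so it lies in the complex subalgebra spanned by 1 and i.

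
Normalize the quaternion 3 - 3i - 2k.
0.6396 - 0.6396i - 0.4264k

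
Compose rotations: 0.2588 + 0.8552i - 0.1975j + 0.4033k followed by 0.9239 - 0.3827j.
0.1635 + 0.6358i - 0.2815j + 0.6999k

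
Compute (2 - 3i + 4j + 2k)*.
2 + 3i - 4j - 2k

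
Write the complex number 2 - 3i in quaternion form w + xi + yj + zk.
2 - 3i + 0j + 0k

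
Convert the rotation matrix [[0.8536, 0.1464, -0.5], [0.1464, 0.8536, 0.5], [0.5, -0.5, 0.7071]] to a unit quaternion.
0.9239 - 0.2706i - 0.2706j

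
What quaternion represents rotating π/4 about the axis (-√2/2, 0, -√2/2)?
0.9239 - 0.2706i - 0.2706k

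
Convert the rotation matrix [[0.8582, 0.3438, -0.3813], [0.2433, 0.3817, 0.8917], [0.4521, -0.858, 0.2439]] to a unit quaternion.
0.788 - 0.5551i - 0.2644j - 0.0319k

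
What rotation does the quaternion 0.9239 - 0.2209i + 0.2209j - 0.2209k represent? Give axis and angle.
axis = (-√3/3, √3/3, -√3/3), θ = π/4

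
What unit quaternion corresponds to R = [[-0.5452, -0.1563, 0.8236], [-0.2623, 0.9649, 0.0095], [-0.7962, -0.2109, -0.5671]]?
0.4617 - 0.1193i + 0.8771j - 0.0574k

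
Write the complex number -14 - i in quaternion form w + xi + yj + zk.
-14 - i + 0j + 0k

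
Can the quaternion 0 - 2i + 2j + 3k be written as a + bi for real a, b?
No. The quaternion -2i + 2j + 3k has j-coefficient y = 2 and k-coefficient z = 3, not both zero, so it does not lie in the complex subalgebra spanned by 1 and i.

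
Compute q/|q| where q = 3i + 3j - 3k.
0.5774i + 0.5774j - 0.5774k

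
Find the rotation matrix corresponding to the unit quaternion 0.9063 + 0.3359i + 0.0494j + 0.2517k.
[[0.8684, -0.423, 0.2586], [0.4894, 0.6476, -0.584], [0.0795, 0.6337, 0.7695]]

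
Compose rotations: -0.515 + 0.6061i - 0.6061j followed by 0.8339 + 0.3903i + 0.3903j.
-0.4295 + 0.3044i - 0.7064j - 0.4731k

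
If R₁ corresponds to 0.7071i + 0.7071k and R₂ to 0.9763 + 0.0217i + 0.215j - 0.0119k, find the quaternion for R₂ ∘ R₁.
-0.0069 + 0.8424i - 0.0238j + 0.5383k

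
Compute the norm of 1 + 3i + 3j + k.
√20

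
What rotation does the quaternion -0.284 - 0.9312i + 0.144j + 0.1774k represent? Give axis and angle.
axis = (-0.9712, 0.1502, 0.185), θ = 213°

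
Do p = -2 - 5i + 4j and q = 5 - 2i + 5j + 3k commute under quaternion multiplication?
No: pq = -40 - 9i + 25j - 23k ≠ -40 - 33i - 5j + 11k = qp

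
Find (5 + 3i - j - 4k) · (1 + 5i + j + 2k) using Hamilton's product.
-1 + 30i - 22j + 14k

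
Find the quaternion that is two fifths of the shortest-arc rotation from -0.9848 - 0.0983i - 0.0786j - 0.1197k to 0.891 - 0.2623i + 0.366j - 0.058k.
-0.9773 + 0.0482i - 0.2003j - 0.0498k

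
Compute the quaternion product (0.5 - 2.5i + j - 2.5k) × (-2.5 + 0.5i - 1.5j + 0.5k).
2.75 + 3.25i - 3.25j + 9.75k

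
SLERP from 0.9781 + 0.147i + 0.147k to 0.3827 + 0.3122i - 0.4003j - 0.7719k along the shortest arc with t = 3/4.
0.6439 + 0.3135i - 0.3407j - 0.6091k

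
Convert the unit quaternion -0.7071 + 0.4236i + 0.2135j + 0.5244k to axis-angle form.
axis = (0.5991, 0.3019, 0.7416), θ = 3π/2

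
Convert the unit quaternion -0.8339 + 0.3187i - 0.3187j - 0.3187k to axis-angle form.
axis = (√3/3, -√3/3, -√3/3), θ = 293°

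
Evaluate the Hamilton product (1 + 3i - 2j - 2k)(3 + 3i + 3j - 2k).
-4 + 22i - 3j + 7k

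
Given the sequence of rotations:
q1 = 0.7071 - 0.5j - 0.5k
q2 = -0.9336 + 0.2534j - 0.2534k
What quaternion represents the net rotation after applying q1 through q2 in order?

q2 · q1 = -0.6601 - 0.2534i + 0.646j + 0.2876k
-0.6601 - 0.2534i + 0.646j + 0.2876k


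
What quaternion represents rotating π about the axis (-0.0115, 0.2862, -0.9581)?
-0.0115i + 0.2862j - 0.9581k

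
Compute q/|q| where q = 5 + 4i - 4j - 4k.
0.5852 + 0.4682i - 0.4682j - 0.4682k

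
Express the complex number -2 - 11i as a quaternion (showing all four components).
-2 - 11i + 0j + 0k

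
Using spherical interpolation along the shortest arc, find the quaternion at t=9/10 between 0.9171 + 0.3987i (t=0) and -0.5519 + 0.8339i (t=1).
0.6626 - 0.749i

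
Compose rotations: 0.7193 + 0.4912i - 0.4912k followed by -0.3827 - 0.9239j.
-0.2753 + 0.2658i - 0.6646j + 0.6418k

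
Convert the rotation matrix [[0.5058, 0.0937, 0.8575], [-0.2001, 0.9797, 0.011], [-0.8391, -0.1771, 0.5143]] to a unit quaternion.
0.866 - 0.0543i + 0.4898j - 0.0848k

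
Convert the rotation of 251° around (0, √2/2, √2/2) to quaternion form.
-0.5807 + 0.5757j + 0.5757k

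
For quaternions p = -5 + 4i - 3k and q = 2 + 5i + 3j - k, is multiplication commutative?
No: pq = -33 - 8i - 26j + 11k ≠ -33 - 26i - 4j - 13k = qp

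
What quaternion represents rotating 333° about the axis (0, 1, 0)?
-0.9724 + 0.2334j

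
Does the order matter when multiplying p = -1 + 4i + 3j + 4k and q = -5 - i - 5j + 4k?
Yes: pq = 8 + 13i - 30j - 41k ≠ 8 - 51i + 10j - 7k = qp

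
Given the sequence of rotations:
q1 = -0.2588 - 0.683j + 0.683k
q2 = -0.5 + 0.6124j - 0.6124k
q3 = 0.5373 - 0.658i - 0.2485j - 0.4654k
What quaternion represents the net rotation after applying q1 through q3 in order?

q2 · q1 = 0.9659 + 0.183j - 0.183k
q3 · q2 · q1 = 0.4793 - 0.5049i - 0.2621j - 0.6683k
0.4793 - 0.5049i - 0.2621j - 0.6683k


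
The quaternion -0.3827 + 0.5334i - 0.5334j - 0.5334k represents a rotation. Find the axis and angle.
axis = (√3/3, -√3/3, -√3/3), θ = 5π/4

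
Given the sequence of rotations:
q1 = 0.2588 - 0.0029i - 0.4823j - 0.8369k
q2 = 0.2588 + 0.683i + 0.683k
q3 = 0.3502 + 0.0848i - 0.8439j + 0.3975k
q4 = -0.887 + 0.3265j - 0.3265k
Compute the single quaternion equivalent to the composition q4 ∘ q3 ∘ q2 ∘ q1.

q2 · q1 = 0.6406 + 0.5054i + 0.4448j - 0.3692k
q3 · q2 · q1 = 0.7036 + 0.3661i - 0.1526j + 0.5896k
q4 · q3 · q2 · q1 = -0.3818 - 0.1821i + 0.2455j - 0.8722k
-0.3818 - 0.1821i + 0.2455j - 0.8722k


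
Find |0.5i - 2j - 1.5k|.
2.55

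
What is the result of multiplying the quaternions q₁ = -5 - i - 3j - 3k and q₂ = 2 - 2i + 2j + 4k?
6 + 2i - 6j - 34k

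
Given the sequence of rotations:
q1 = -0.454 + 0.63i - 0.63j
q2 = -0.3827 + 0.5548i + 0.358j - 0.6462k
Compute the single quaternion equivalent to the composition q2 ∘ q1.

q2 · q1 = 0.0498 - 0.9001i - 0.3285j - 0.2817k
0.0498 - 0.9001i - 0.3285j - 0.2817k


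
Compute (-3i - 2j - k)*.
3i + 2j + k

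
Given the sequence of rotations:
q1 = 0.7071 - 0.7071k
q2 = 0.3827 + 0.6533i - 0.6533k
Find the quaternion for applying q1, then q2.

q2 · q1 = -0.1913 + 0.4619i + 0.4619j - 0.7326k
-0.1913 + 0.4619i + 0.4619j - 0.7326k


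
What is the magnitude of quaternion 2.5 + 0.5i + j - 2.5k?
3.708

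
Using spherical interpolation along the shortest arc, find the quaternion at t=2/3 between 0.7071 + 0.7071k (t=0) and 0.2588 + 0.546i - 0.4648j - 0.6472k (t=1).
0.1029 - 0.431i + 0.3669j + 0.818k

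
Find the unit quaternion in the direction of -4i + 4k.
-0.7071i + 0.7071k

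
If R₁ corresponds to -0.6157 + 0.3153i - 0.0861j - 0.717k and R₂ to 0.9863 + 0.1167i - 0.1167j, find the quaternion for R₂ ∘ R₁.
-0.6541 + 0.3228i + 0.0706j - 0.6804k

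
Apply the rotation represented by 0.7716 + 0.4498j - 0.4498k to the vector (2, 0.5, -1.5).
(-0.313, -0.484, -2.484)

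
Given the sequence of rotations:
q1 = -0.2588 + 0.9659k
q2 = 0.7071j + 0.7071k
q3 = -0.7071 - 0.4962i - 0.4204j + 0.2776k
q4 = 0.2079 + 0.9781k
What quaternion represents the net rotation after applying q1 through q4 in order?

q2 · q1 = -0.683 + 0.683i - 0.183j - 0.183k
q3 · q2 · q1 = 0.7957 - 0.0163i + 0.5153j + 0.3177k
q4 · q3 · q2 · q1 = -0.1453 - 0.5074i + 0.0912j + 0.8443k
-0.1453 - 0.5074i + 0.0912j + 0.8443k


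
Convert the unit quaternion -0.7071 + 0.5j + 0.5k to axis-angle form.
axis = (0, √2/2, √2/2), θ = 3π/2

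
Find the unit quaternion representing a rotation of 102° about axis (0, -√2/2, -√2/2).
0.6293 - 0.5495j - 0.5495k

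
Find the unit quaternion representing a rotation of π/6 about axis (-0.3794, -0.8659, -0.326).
0.9659 - 0.0982i - 0.2241j - 0.0844k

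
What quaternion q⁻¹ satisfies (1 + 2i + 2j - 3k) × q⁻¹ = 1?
0.0556 - 0.1111i - 0.1111j + 0.1667k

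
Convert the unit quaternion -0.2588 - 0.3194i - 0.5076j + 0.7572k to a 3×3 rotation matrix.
[[-0.662, 0.7162, -0.221], [-0.0677, -0.3507, -0.934], [-0.7464, -0.6034, 0.2807]]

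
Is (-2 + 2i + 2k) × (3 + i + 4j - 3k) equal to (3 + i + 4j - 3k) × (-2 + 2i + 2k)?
No: pq = -2 - 4i + 20k ≠ -2 + 12i - 16j + 4k = qp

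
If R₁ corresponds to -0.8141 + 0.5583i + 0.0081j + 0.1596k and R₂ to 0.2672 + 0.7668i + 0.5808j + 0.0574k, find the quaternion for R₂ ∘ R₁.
-0.6595 - 0.3828i - 0.561j - 0.3221k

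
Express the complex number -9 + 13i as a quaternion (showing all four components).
-9 + 13i + 0j + 0k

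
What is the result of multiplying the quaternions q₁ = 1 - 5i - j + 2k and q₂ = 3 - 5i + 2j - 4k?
-12 - 20i - 31j - 13k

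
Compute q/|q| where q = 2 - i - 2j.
0.6667 - 0.3333i - 0.6667j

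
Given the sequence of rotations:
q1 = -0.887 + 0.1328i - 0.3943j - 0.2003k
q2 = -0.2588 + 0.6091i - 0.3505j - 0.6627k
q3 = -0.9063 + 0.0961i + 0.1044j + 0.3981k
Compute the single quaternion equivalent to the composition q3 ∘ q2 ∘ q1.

q2 · q1 = -0.1223 - 0.7657i + 0.4469j + 0.446k
q3 · q2 · q1 = -0.0398 + 0.5509i - 0.7655j - 0.33k
-0.0398 + 0.5509i - 0.7655j - 0.33k


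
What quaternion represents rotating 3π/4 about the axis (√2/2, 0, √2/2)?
0.3827 + 0.6533i + 0.6533k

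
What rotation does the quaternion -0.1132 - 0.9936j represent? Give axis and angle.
axis = (0, -1, 0), θ = 193°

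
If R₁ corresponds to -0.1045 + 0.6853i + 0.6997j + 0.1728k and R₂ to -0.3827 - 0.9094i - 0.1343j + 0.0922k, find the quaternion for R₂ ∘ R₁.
0.7412 - 0.255i - 0.0334j - 0.62k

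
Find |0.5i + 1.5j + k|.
1.871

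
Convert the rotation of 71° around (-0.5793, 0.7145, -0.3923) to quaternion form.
0.8141 - 0.3364i + 0.4149j - 0.2278k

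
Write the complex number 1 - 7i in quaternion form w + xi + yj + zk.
1 - 7i + 0j + 0k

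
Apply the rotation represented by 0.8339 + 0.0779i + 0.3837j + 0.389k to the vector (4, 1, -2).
(-0.378, 3.182, -3.276)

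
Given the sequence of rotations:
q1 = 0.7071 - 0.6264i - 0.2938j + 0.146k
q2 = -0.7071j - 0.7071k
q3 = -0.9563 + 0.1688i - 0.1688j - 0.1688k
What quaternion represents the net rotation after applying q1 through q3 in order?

q2 · q1 = -0.1045 - 0.311i - 0.0571j - 0.9429k
q3 · q2 · q1 = -0.0164 + 0.4293i + 0.2839j + 0.8572k
-0.0164 + 0.4293i + 0.2839j + 0.8572k


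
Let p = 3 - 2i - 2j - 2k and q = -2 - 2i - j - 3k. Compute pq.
-18 + 2i - j - 7k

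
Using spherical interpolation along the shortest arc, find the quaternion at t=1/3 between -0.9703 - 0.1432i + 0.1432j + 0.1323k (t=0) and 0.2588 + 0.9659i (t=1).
-0.8482 - 0.5084i + 0.1094j + 0.1011k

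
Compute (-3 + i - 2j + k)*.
-3 - i + 2j - k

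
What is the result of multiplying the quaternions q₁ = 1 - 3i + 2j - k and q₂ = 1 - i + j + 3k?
-1 + 3i + 13j + k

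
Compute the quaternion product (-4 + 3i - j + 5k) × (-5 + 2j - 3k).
37 - 22i + 6j - 7k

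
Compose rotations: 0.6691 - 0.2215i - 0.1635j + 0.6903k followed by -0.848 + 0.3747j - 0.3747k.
-0.2475 + 0.3852i + 0.4724j - 0.7531k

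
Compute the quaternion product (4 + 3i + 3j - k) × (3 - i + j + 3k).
15 + 15i + 5j + 15k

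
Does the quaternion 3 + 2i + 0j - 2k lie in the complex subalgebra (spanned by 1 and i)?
No. The quaternion 3 + 2i - 2k has j-coefficient y = 0 and k-coefficient z = -2, not both zero, so it does not lie in the complex subalgebra spanned by 1 and i.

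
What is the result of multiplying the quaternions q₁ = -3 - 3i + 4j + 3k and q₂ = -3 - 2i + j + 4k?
-13 + 28i - 9j - 16k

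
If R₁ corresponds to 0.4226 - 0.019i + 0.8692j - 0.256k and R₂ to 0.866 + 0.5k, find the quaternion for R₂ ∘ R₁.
0.494 - 0.4511i + 0.7432j - 0.0104k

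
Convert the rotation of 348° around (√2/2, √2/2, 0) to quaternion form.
-0.9945 + 0.0739i + 0.0739j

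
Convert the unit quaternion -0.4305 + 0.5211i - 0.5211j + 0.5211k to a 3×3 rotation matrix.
[[-0.0862, -0.0944, 0.9918], [-0.9918, -0.0862, -0.0944], [0.0944, -0.9918, -0.0862]]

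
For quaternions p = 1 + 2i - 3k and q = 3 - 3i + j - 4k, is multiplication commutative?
No: pq = -3 + 6i + 18j - 11k ≠ -3 - 16j - 15k = qp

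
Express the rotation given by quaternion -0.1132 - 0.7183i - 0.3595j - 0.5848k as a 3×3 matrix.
[[0.0575, 0.3841, 0.9215], [0.6489, -0.7159, 0.2578], [0.7587, 0.5831, -0.2904]]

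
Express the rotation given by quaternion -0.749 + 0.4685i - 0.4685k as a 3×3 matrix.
[[0.561, -0.7018, -0.439], [0.7018, 0.122, 0.7018], [-0.439, -0.7018, 0.561]]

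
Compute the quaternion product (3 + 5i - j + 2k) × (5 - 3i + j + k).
29 + 13i - 13j + 15k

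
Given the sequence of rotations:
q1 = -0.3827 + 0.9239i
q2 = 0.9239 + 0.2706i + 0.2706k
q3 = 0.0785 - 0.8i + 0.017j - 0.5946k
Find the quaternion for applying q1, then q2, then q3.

q2 · q1 = -0.6036 + 0.75i + 0.25j - 0.1036k
q3 · q2 · q1 = 0.4868 + 0.6886i - 0.5195j + 0.138k
0.4868 + 0.6886i - 0.5195j + 0.138k


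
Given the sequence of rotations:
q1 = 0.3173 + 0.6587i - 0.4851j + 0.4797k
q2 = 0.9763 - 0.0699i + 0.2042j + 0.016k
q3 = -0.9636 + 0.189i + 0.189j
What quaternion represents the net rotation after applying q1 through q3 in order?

q2 · q1 = 0.4472 + 0.7266i - 0.3647j + 0.3728k
q3 · q2 · q1 = -0.4993 - 0.5452i + 0.3655j - 0.5655k
-0.4993 - 0.5452i + 0.3655j - 0.5655k


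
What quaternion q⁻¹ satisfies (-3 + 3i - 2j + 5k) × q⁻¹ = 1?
-0.0638 - 0.0638i + 0.0426j - 0.1064k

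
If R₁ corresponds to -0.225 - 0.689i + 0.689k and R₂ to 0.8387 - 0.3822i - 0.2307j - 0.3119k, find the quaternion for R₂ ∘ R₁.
-0.2371 - 0.6508i + 0.5301j + 0.4891k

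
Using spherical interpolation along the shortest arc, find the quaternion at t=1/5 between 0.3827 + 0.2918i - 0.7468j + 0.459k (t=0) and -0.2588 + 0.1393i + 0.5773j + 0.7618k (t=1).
0.4257 + 0.2286i - 0.8512j + 0.2049k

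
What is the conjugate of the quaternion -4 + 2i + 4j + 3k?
-4 - 2i - 4j - 3k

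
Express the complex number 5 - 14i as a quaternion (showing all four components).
5 - 14i + 0j + 0k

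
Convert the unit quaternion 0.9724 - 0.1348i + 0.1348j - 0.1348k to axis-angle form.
axis = (-√3/3, √3/3, -√3/3), θ = 27°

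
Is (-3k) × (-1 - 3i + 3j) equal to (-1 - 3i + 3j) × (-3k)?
No: pq = 9i + 9j + 3k ≠ -9i - 9j + 3k = qp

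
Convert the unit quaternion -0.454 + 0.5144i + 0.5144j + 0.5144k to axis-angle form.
axis = (√3/3, √3/3, √3/3), θ = 234°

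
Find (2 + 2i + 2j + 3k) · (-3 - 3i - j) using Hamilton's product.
2 - 9i - 17j - 5k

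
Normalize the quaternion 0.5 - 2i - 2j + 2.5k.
0.1313 - 0.5252i - 0.5252j + 0.6565k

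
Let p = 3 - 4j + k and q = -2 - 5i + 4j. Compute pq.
10 - 19i + 15j - 22k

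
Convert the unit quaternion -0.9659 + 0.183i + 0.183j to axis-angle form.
axis = (√2/2, √2/2, 0), θ = 11π/6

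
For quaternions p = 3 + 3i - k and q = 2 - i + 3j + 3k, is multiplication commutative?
No: pq = 12 + 6i + j + 16k ≠ 12 + 17j - 2k = qp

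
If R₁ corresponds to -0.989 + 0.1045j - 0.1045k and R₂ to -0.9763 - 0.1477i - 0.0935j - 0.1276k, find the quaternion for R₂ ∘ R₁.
0.962 + 0.1692i - 0.025j + 0.2128k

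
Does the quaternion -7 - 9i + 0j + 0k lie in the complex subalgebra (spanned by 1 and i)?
Yes. The quaternion -7 - 9i has j- and k-coefficients y = z = 0, so it lies in the complex subalgebra spanned by 1 and i.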